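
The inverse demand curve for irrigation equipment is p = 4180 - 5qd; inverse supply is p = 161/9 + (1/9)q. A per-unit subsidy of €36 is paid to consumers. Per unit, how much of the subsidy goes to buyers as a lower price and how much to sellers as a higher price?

Pre-subsidy: 4180 - 5q = 161/9 + (1/9)q gives q* = 37459/46 and p* = 4985/46.
With the rebate, buyers effectively pay pb = ps − 36, where ps is the price sellers receive.
On the curves, pb = 4180 - 5q and ps = 161/9 + (1/9)q; the wedge ps − pb = 36 gives 161/9 + (1/9)q − (4180 - 5q) = 36, so q' = 37783/46.
Then pb = 4180 − 5·(37783/46) = 3365/46 and ps = 161/9 + (1/9)·(37783/46) = 5021/46.
Buyers' price falls by p* − pb = 4985/46 − 3365/46 = 810/23; sellers' price rises by ps − p* = 5021/46 − 4985/46 = 18/23.

Buyers gain 810/23 per unit; sellers gain 18/23 per unit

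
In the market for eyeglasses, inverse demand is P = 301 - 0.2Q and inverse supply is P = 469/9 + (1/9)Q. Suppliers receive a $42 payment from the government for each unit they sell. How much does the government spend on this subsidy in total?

Government cost = $39270

Pre-subsidy: 301 - 0.2Q = 469/9 + (1/9)Q gives Q* = 800 and P* = 141.
With the subsidy, sellers receive Ps = Pb + 42 for each unit, where Pb is the price buyers pay.
On the curves, Pb = 301 - 0.2Q and Ps = 469/9 + (1/9)Q; the wedge Ps − Pb = 42 gives 469/9 + (1/9)Q − (301 - 0.2Q) = 42, so Q' = 935.
Then Pb = 301 − 0.2·935 = 114 and Ps = 469/9 + (1/9)·935 = 156.
Government outlay = subsidy × quantity = 42 × 935 = 39270.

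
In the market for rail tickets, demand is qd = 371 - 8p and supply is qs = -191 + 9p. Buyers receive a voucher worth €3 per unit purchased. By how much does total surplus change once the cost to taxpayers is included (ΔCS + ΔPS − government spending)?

Net change in total surplus = -324/17

Pre-subsidy: 371 - 8p = -191 + 9p gives p* = 562/17, q* = 1811/17.
With the rebate, buyers effectively pay pb = ps − 3, where ps is the price sellers receive.
Demand in terms of ps becomes qd = 371 − 8(ps − 3) = 395 - 8ps. Setting this equal to supply: 395 - 8ps = -191 + 9ps, so ps = 586/17.
Buyers pay pb = 586/17 − 3 = 535/17; q' = -191 + 9·(586/17) = 2027/17.
ΔCS = ½(1811/17 + 2027/17)(562/17 − 535/17) = 51813/289; ΔPS = ½(1811/17 + 2027/17)(586/17 − 562/17) = 46056/289.
Government spending = 3 × 2027/17 = 6081/17.
Net change = 51813/289 + 46056/289 − 6081/17 = -324/17. The loss equals the DWL triangle ½·3·216/17.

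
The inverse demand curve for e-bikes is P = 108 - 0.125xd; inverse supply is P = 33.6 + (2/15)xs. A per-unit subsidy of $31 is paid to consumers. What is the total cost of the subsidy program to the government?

Pre-subsidy: 108 - 0.125x = 33.6 + (2/15)x gives x* = 288 and P* = 72.
With the rebate, buyers effectively pay Pb = Ps − 31, where Ps is the price sellers receive.
On the curves, Pb = 108 - 0.125x and Ps = 33.6 + (2/15)x; the wedge Ps − Pb = 31 gives 33.6 + (2/15)x − (108 - 0.125x) = 31, so x' = 408.
Then Pb = 108 − 0.125·408 = 57 and Ps = 33.6 + (2/15)·408 = 88.
Government outlay = subsidy × quantity = 31 × 408 = 12648.

Government cost = $12648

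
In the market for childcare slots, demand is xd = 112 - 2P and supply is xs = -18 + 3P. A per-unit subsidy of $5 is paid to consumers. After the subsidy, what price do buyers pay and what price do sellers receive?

Pre-subsidy: 112 - 2P = -18 + 3P gives P* = 26, x* = 60.
With the rebate, buyers effectively pay Pb = Ps − 5, where Ps is the price sellers receive.
Demand in terms of Ps becomes xd = 112 − 2(Ps − 5) = 122 - 2Ps. Setting this equal to supply: 122 - 2Ps = -18 + 3Ps, so Ps = 28.
Buyers pay Pb = 28 − 5 = 23; x' = -18 + 3·28 = 66.

Buyers pay $23; sellers receive $28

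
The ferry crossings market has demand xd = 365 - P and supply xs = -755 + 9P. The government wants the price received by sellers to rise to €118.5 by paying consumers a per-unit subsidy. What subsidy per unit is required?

Required subsidy s = €65 per unit

At a seller price of 118.5, quantity supplied is -755 + 9·118.5 = 311.5.
Buyers absorb 311.5 only when they pay Pb with 365 − 1·Pb = 311.5, i.e. Pb = 53.5.
s = Ps − Pb = 118.5 − 53.5 = 65.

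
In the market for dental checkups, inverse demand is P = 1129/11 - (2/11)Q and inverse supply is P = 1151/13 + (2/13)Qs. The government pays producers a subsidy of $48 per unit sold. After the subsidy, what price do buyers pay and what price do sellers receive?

Pre-subsidy: 1129/11 - (2/11)Q = 1151/13 + (2/13)Q gives Q* = 42 and P* = 95.
With the subsidy, sellers receive Ps = Pb + 48 for each unit, where Pb is the price buyers pay.
On the curves, Pb = 1129/11 - (2/11)Q and Ps = 1151/13 + (2/13)Q; the wedge Ps − Pb = 48 gives 1151/13 + (2/13)Q − (1129/11 - (2/11)Q) = 48, so Q' = 185.
Then Pb = 1129/11 − (2/11)·185 = 69 and Ps = 1151/13 + (2/13)·185 = 117.

Buyers pay $69; sellers receive $117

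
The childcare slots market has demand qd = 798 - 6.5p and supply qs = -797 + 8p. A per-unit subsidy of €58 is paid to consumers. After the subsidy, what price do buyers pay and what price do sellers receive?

Pre-subsidy: 798 - 6.5p = -797 + 8p gives p* = 110, q* = 83.
With the rebate, buyers effectively pay pb = ps − 58, where ps is the price sellers receive.
Demand in terms of ps becomes qd = 798 − 6.5(ps − 58) = 1175 - 6.5ps. Setting this equal to supply: 1175 - 6.5ps = -797 + 8ps, so ps = 136.
Buyers pay pb = 136 − 58 = 78; q' = -797 + 8·136 = 291.

Buyers pay €78; sellers receive €136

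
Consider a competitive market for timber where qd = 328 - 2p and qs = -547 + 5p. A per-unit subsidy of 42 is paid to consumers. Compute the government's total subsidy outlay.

Government cost = 5796

Pre-subsidy: 328 - 2p = -547 + 5p gives p* = 125, q* = 78.
With the rebate, buyers effectively pay pb = ps − 42, where ps is the price sellers receive.
Demand in terms of ps becomes qd = 328 − 2(ps − 42) = 412 - 2ps. Setting this equal to supply: 412 - 2ps = -547 + 5ps, so ps = 137.
Buyers pay pb = 137 − 42 = 95; q' = -547 + 5·137 = 138.
Government outlay = subsidy × quantity = 42 × 138 = 5796.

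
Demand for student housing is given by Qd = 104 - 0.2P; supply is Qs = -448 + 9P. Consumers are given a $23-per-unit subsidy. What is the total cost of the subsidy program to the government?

Pre-subsidy: 104 - 0.2P = -448 + 9P gives P* = 60, Q* = 92.
With the rebate, buyers effectively pay Pb = Ps − 23, where Ps is the price sellers receive.
Demand in terms of Ps becomes Qd = 104 − 0.2(Ps − 23) = 108.6 - 0.2Ps. Setting this equal to supply: 108.6 - 0.2Ps = -448 + 9Ps, so Ps = 60.5.
Buyers pay Pb = 60.5 − 23 = 37.5; Q' = -448 + 9·60.5 = 96.5.
Government outlay = subsidy × quantity = 23 × 96.5 = 2219.5.

Government cost = $2219.5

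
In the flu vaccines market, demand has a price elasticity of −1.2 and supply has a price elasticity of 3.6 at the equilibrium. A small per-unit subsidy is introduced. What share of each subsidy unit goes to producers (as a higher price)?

For a small subsidy around the equilibrium, the benefit split depends on the relative slopes, which at a point are proportional to the elasticities.
Buyer share = εs/(εs + |εd|) = 3.6/(3.6 + 1.2) = 0.75; seller share = |εd|/(εs + |εd|) = 0.25.
So producers capture 0.25 of the subsidy.

Producer share = 0.25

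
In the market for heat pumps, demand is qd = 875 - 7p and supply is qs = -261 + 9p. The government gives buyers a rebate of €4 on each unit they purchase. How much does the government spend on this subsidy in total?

Pre-subsidy: 875 - 7p = -261 + 9p gives p* = 71, q* = 378.
With the rebate, buyers effectively pay pb = ps − 4, where ps is the price sellers receive.
Demand in terms of ps becomes qd = 875 − 7(ps − 4) = 903 - 7ps. Setting this equal to supply: 903 - 7ps = -261 + 9ps, so ps = 72.75.
Buyers pay pb = 72.75 − 4 = 68.75; q' = -261 + 9·72.75 = 393.75.
Government outlay = subsidy × quantity = 4 × 393.75 = 1575.

Government cost = €1575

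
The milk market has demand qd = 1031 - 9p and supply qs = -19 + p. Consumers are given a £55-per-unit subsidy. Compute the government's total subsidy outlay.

Government cost = £7452.5

Pre-subsidy: 1031 - 9p = -19 + p gives p* = 105, q* = 86.
With the rebate, buyers effectively pay pb = ps − 55, where ps is the price sellers receive.
Demand in terms of ps becomes qd = 1031 − 9(ps − 55) = 1526 - 9ps. Setting this equal to supply: 1526 - 9ps = -19 + ps, so ps = 154.5.
Buyers pay pb = 154.5 − 55 = 99.5; q' = -19 + 1·154.5 = 135.5.
Government outlay = subsidy × quantity = 55 × 135.5 = 7452.5.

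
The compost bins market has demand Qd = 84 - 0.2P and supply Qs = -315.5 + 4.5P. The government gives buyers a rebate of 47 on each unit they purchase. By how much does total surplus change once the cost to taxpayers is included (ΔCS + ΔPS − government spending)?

Net change in total surplus = -211.5

Pre-subsidy: 84 - 0.2P = -315.5 + 4.5P gives P* = 85, Q* = 67.
With the rebate, buyers effectively pay Pb = Ps − 47, where Ps is the price sellers receive.
Demand in terms of Ps becomes Qd = 84 − 0.2(Ps − 47) = 93.4 - 0.2Ps. Setting this equal to supply: 93.4 - 0.2Ps = -315.5 + 4.5Ps, so Ps = 87.
Buyers pay Pb = 87 − 47 = 40; Q' = -315.5 + 4.5·87 = 76.
ΔCS = ½(67 + 76)(85 − 40) = 3217.5; ΔPS = ½(67 + 76)(87 − 85) = 143.
Government spending = 47 × 76 = 3572.
Net change = 3217.5 + 143 − 3572 = -211.5. The loss equals the DWL triangle ½·47·9.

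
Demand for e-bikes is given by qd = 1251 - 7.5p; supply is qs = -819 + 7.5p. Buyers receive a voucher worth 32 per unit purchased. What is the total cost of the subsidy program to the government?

Pre-subsidy: 1251 - 7.5p = -819 + 7.5p gives p* = 138, q* = 216.
With the rebate, buyers effectively pay pb = ps − 32, where ps is the price sellers receive.
Demand in terms of ps becomes qd = 1251 − 7.5(ps − 32) = 1491 - 7.5ps. Setting this equal to supply: 1491 - 7.5ps = -819 + 7.5ps, so ps = 154.
Buyers pay pb = 154 − 32 = 122; q' = -819 + 7.5·154 = 336.
Government outlay = subsidy × quantity = 32 × 336 = 10752.

Government cost = 10752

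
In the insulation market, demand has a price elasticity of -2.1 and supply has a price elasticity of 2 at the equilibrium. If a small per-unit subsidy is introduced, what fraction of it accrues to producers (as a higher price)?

For a small subsidy around the equilibrium, the benefit split depends on the relative slopes, which at a point are proportional to the elasticities.
Buyer share = εs/(εs + |εd|) = 2/(2 + 2.1) = 20/41; seller share = |εd|/(εs + |εd|) = 21/41.
So producers capture 21/41 of the subsidy.

Producer share = 21/41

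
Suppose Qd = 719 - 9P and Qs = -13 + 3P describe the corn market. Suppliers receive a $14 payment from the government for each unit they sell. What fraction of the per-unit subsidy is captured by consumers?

Consumer share = 0.25

Pre-subsidy: 719 - 9P = -13 + 3P gives P* = 61, Q* = 170.
With the subsidy, sellers receive Ps = Pb + 14 for each unit, where Pb is the price buyers pay.
Supply in terms of Pb becomes Qs = -13 + 3(Pb + 14) = 29 + 3Pb. Setting this equal to demand: 719 - 9Pb = 29 + 3Pb, so Pb = 57.5.
Sellers receive Ps = 57.5 + 14 = 71.5; Q' = 719 − 9·57.5 = 201.5.
Buyers' price falls by P* − Pb = 61 − 57.5 = 3.5; sellers' price rises by Ps − P* = 71.5 − 61 = 10.5.
So consumers capture 3.5/14 = 0.25 of each unit of subsidy.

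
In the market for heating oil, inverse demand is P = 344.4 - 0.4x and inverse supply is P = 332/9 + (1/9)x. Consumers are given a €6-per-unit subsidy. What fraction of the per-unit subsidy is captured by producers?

Producer share = 5/23

Pre-subsidy: 344.4 - 0.4x = 332/9 + (1/9)x gives x* = 13838/23 and P* = 2386/23.
With the rebate, buyers effectively pay Pb = Ps − 6, where Ps is the price sellers receive.
On the curves, Pb = 344.4 - 0.4x and Ps = 332/9 + (1/9)x; the wedge Ps − Pb = 6 gives 332/9 + (1/9)x − (344.4 - 0.4x) = 6, so x' = 14108/23.
Then Pb = 344.4 − 0.4·(14108/23) = 2278/23 and Ps = 332/9 + (1/9)·(14108/23) = 2416/23.
Buyers' price falls by P* − Pb = 2386/23 − 2278/23 = 108/23; sellers' price rises by Ps − P* = 2416/23 − 2386/23 = 30/23.
So producers capture (30/23)/6 = 5/23 of each unit of subsidy.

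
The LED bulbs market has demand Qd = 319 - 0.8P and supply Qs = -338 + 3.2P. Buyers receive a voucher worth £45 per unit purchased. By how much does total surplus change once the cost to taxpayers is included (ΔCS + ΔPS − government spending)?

Net change in total surplus = -£648

Pre-subsidy: 319 - 0.8P = -338 + 3.2P gives P* = 164.25, Q* = 187.6.
With the rebate, buyers effectively pay Pb = Ps − 45, where Ps is the price sellers receive.
Demand in terms of Ps becomes Qd = 319 − 0.8(Ps − 45) = 355 - 0.8Ps. Setting this equal to supply: 355 - 0.8Ps = -338 + 3.2Ps, so Ps = 173.25.
Buyers pay Pb = 173.25 − 45 = 128.25; Q' = -338 + 3.2·173.25 = 216.4.
ΔCS = ½(187.6 + 216.4)(164.25 − 128.25) = 7272; ΔPS = ½(187.6 + 216.4)(173.25 − 164.25) = 1818.
Government spending = 45 × 216.4 = 9738.
Net change = 7272 + 1818 − 9738 = -648. The loss equals the DWL triangle ½·45·28.8.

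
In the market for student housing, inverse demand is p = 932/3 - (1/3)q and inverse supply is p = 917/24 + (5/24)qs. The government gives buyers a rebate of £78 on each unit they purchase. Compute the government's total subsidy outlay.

Pre-subsidy: 932/3 - (1/3)q = 917/24 + (5/24)q gives q* = 503 and p* = 143.
With the rebate, buyers effectively pay pb = ps − 78, where ps is the price sellers receive.
On the curves, pb = 932/3 - (1/3)q and ps = 917/24 + (5/24)q; the wedge ps − pb = 78 gives 917/24 + (5/24)q − (932/3 - (1/3)q) = 78, so q' = 647.
Then pb = 932/3 − (1/3)·647 = 95 and ps = 917/24 + (5/24)·647 = 173.
Government outlay = subsidy × quantity = 78 × 647 = 50466.

Government cost = £50466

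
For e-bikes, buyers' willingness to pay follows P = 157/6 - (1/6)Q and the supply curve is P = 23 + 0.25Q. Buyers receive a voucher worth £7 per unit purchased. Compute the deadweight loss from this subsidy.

Pre-subsidy: 157/6 - (1/6)Q = 23 + 0.25Q gives Q* = 7.6 and P* = 24.9.
With the rebate, buyers effectively pay Pb = Ps − 7, where Ps is the price sellers receive.
On the curves, Pb = 157/6 - (1/6)Q and Ps = 23 + 0.25Q; the wedge Ps − Pb = 7 gives 23 + 0.25Q − (157/6 - (1/6)Q) = 7, so Q' = 24.4.
Then Pb = 157/6 − (1/6)·24.4 = 22.1 and Ps = 23 + 0.25·24.4 = 29.1.
The subsidy expands output by 24.4 − 7.6 = 16.8 past the efficient level; on those units the gap between marginal cost and willingness to pay runs from 0 up to 7.
DWL = ½ × 7 × 16.8 = 58.8.

Deadweight loss = £58.8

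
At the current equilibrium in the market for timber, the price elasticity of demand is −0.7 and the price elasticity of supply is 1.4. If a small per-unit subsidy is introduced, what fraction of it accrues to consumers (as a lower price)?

Consumer share = 2/3

For a small subsidy around the equilibrium, the benefit split depends on the relative slopes, which at a point are proportional to the elasticities.
Buyer share = εs/(εs + |εd|) = 1.4/(1.4 + 0.7) = 2/3; seller share = |εd|/(εs + |εd|) = 1/3.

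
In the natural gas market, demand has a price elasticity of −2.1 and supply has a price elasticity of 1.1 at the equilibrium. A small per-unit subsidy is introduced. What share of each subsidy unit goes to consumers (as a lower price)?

For a small subsidy around the equilibrium, the benefit split depends on the relative slopes, which at a point are proportional to the elasticities.
Buyer share = εs/(εs + |εd|) = 1.1/(1.1 + 2.1) = 0.34375; seller share = |εd|/(εs + |εd|) = 0.65625.

Consumer share = 0.34375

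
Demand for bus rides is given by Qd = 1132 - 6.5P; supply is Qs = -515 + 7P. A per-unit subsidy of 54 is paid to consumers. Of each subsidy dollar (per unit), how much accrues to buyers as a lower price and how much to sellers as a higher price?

Pre-subsidy: 1132 - 6.5P = -515 + 7P gives P* = 122, Q* = 339.
With the rebate, buyers effectively pay Pb = Ps − 54, where Ps is the price sellers receive.
Demand in terms of Ps becomes Qd = 1132 − 6.5(Ps − 54) = 1483 - 6.5Ps. Setting this equal to supply: 1483 - 6.5Ps = -515 + 7Ps, so Ps = 148.
Buyers pay Pb = 148 − 54 = 94; Q' = -515 + 7·148 = 521.
Buyers' price falls by P* − Pb = 122 − 94 = 28; sellers' price rises by Ps − P* = 148 − 122 = 26.

Buyers gain 28 per unit; sellers gain 26 per unit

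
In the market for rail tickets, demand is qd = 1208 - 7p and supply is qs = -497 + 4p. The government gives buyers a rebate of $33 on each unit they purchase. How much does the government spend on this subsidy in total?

Pre-subsidy: 1208 - 7p = -497 + 4p gives p* = 155, q* = 123.
With the rebate, buyers effectively pay pb = ps − 33, where ps is the price sellers receive.
Demand in terms of ps becomes qd = 1208 − 7(ps − 33) = 1439 - 7ps. Setting this equal to supply: 1439 - 7ps = -497 + 4ps, so ps = 176.
Buyers pay pb = 176 − 33 = 143; q' = -497 + 4·176 = 207.
Government outlay = subsidy × quantity = 33 × 207 = 6831.

Government cost = $6831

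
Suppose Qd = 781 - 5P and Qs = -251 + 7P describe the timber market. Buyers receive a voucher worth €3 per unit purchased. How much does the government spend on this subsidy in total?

Pre-subsidy: 781 - 5P = -251 + 7P gives P* = 86, Q* = 351.
With the rebate, buyers effectively pay Pb = Ps − 3, where Ps is the price sellers receive.
Demand in terms of Ps becomes Qd = 781 − 5(Ps − 3) = 796 - 5Ps. Setting this equal to supply: 796 - 5Ps = -251 + 7Ps, so Ps = 87.25.
Buyers pay Pb = 87.25 − 3 = 84.25; Q' = -251 + 7·87.25 = 359.75.
Government outlay = subsidy × quantity = 3 × 359.75 = 1079.25.

Government cost = €1079.25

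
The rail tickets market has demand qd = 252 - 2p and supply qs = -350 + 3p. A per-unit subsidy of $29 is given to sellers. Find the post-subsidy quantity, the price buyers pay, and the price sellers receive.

Pre-subsidy: 252 - 2p = -350 + 3p gives p* = 120.4, q* = 11.2.
With the subsidy, sellers receive ps = pb + 29 for each unit, where pb is the price buyers pay.
Supply in terms of pb becomes qs = -350 + 3(pb + 29) = -263 + 3pb. Setting this equal to demand: 252 - 2pb = -263 + 3pb, so pb = 103.
Sellers receive ps = 103 + 29 = 132; q' = 252 − 2·103 = 46.

q' = 46; buyers pay $103; sellers receive $132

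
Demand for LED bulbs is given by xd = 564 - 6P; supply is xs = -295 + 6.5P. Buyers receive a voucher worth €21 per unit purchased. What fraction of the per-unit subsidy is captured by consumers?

Pre-subsidy: 564 - 6P = -295 + 6.5P gives P* = 68.72, x* = 151.68.
With the rebate, buyers effectively pay Pb = Ps − 21, where Ps is the price sellers receive.
Demand in terms of Ps becomes xd = 564 − 6(Ps − 21) = 690 - 6Ps. Setting this equal to supply: 690 - 6Ps = -295 + 6.5Ps, so Ps = 78.8.
Buyers pay Pb = 78.8 − 21 = 57.8; x' = -295 + 6.5·78.8 = 217.2.
Buyers' price falls by P* − Pb = 68.72 − 57.8 = 10.92; sellers' price rises by Ps − P* = 78.8 − 68.72 = 10.08.
So consumers capture 10.92/21 = 0.52 of each unit of subsidy.

Consumer share = 0.52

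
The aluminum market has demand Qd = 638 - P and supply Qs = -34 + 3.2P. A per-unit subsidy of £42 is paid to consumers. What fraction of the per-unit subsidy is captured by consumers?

Consumer share = 16/21

Pre-subsidy: 638 - P = -34 + 3.2P gives P* = 160, Q* = 478.
With the rebate, buyers effectively pay Pb = Ps − 42, where Ps is the price sellers receive.
Demand in terms of Ps becomes Qd = 638 − 1(Ps − 42) = 680 - Ps. Setting this equal to supply: 680 - Ps = -34 + 3.2Ps, so Ps = 170.
Buyers pay Pb = 170 − 42 = 128; Q' = -34 + 3.2·170 = 510.
Buyers' price falls by P* − Pb = 160 − 128 = 32; sellers' price rises by Ps − P* = 170 − 160 = 10.
So consumers capture 32/42 = 16/21 of each unit of subsidy.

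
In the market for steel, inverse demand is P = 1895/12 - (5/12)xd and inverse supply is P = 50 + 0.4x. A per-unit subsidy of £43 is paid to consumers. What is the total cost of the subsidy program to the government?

Pre-subsidy: 1895/12 - (5/12)x = 50 + 0.4x gives x* = 925/7 and P* = 720/7.
With the rebate, buyers effectively pay Pb = Ps − 43, where Ps is the price sellers receive.
On the curves, Pb = 1895/12 - (5/12)x and Ps = 50 + 0.4x; the wedge Ps − Pb = 43 gives 50 + 0.4x − (1895/12 - (5/12)x) = 43, so x' = 9055/49.
Then Pb = 1895/12 − (5/12)·(9055/49) = 3965/49 and Ps = 50 + 0.4·(9055/49) = 6072/49.
Government outlay = subsidy × quantity = 43 × 9055/49 = 389365/49.

Government cost = 389365/49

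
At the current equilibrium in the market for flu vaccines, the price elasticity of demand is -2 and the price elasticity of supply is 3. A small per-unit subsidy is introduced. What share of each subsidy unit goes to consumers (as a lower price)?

Consumer share = 0.6

For a small subsidy around the equilibrium, the benefit split depends on the relative slopes, which at a point are proportional to the elasticities.
Buyer share = εs/(εs + |εd|) = 3/(3 + 2) = 0.6; seller share = |εd|/(εs + |εd|) = 0.4.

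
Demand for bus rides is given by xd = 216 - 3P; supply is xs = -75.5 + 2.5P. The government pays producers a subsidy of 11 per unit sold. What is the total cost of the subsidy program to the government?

Pre-subsidy: 216 - 3P = -75.5 + 2.5P gives P* = 53, x* = 57.
With the subsidy, sellers receive Ps = Pb + 11 for each unit, where Pb is the price buyers pay.
Supply in terms of Pb becomes xs = -75.5 + 2.5(Pb + 11) = -48 + 2.5Pb. Setting this equal to demand: 216 - 3Pb = -48 + 2.5Pb, so Pb = 48.
Sellers receive Ps = 48 + 11 = 59; x' = 216 − 3·48 = 72.
Government outlay = subsidy × quantity = 11 × 72 = 792.

Government cost = 792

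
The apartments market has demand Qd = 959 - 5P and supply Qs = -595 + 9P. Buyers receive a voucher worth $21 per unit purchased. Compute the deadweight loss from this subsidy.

Deadweight loss = $708.75

Pre-subsidy: 959 - 5P = -595 + 9P gives P* = 111, Q* = 404.
With the rebate, buyers effectively pay Pb = Ps − 21, where Ps is the price sellers receive.
Demand in terms of Ps becomes Qd = 959 − 5(Ps − 21) = 1064 - 5Ps. Setting this equal to supply: 1064 - 5Ps = -595 + 9Ps, so Ps = 118.5.
Buyers pay Pb = 118.5 − 21 = 97.5; Q' = -595 + 9·118.5 = 471.5.
The subsidy expands output by 471.5 − 404 = 67.5 past the efficient level; on those units the gap between marginal cost and willingness to pay runs from 0 up to 21.
DWL = ½ × 21 × 67.5 = 708.75.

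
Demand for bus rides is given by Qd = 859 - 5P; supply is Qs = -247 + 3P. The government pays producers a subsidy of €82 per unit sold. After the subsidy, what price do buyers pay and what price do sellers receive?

Buyers pay €107.5; sellers receive €189.5

Pre-subsidy: 859 - 5P = -247 + 3P gives P* = 138.25, Q* = 167.75.
With the subsidy, sellers receive Ps = Pb + 82 for each unit, where Pb is the price buyers pay.
Supply in terms of Pb becomes Qs = -247 + 3(Pb + 82) = -1 + 3Pb. Setting this equal to demand: 859 - 5Pb = -1 + 3Pb, so Pb = 107.5.
Sellers receive Ps = 107.5 + 82 = 189.5; Q' = 859 − 5·107.5 = 321.5.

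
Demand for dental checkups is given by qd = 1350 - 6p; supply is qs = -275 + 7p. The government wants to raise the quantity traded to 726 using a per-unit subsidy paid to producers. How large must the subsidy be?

Required subsidy s = 39 per unit

At q = 726, invert demand for the buyer price: pb = (1350 − 726)/6 = 104; invert supply for the seller price: ps = (726 − (-275))/7 = 143.
The subsidy must fill the gap: s = ps − pb = 143 − 104 = 39.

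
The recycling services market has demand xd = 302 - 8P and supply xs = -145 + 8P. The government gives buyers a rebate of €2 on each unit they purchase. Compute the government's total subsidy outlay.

Pre-subsidy: 302 - 8P = -145 + 8P gives P* = 27.9375, x* = 78.5.
With the rebate, buyers effectively pay Pb = Ps − 2, where Ps is the price sellers receive.
Demand in terms of Ps becomes xd = 302 − 8(Ps − 2) = 318 - 8Ps. Setting this equal to supply: 318 - 8Ps = -145 + 8Ps, so Ps = 28.9375.
Buyers pay Pb = 28.9375 − 2 = 26.9375; x' = -145 + 8·28.9375 = 86.5.
Government outlay = subsidy × quantity = 2 × 86.5 = 173.

Government cost = €173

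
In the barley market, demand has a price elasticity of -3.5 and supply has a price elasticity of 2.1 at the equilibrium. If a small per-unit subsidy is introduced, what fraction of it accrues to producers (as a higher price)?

For a small subsidy around the equilibrium, the benefit split depends on the relative slopes, which at a point are proportional to the elasticities.
Buyer share = εs/(εs + |εd|) = 2.1/(2.1 + 3.5) = 0.375; seller share = |εd|/(εs + |εd|) = 0.625.
So producers capture 0.625 of the subsidy.

Producer share = 0.625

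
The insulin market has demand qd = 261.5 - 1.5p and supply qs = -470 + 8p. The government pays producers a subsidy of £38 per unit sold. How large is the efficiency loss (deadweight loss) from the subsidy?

Pre-subsidy: 261.5 - 1.5p = -470 + 8p gives p* = 77, q* = 146.
With the subsidy, sellers receive ps = pb + 38 for each unit, where pb is the price buyers pay.
Supply in terms of pb becomes qs = -470 + 8(pb + 38) = -166 + 8pb. Setting this equal to demand: 261.5 - 1.5pb = -166 + 8pb, so pb = 45.
Sellers receive ps = 45 + 38 = 83; q' = 261.5 − 1.5·45 = 194.
The subsidy expands output by 194 − 146 = 48 past the efficient level; on those units the gap between marginal cost and willingness to pay runs from 0 up to 38.
DWL = ½ × 38 × 48 = 912.

Deadweight loss = £912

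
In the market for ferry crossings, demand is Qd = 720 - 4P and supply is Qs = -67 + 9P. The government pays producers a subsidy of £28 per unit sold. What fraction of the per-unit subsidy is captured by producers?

Producer share = 4/13

Pre-subsidy: 720 - 4P = -67 + 9P gives P* = 787/13, Q* = 6212/13.
With the subsidy, sellers receive Ps = Pb + 28 for each unit, where Pb is the price buyers pay.
Supply in terms of Pb becomes Qs = -67 + 9(Pb + 28) = 185 + 9Pb. Setting this equal to demand: 720 - 4Pb = 185 + 9Pb, so Pb = 535/13.
Sellers receive Ps = 535/13 + 28 = 899/13; Q' = 720 − 4·(535/13) = 7220/13.
Buyers' price falls by P* − Pb = 787/13 − 535/13 = 252/13; sellers' price rises by Ps − P* = 899/13 − 787/13 = 112/13.
So producers capture (112/13)/28 = 4/13 of each unit of subsidy.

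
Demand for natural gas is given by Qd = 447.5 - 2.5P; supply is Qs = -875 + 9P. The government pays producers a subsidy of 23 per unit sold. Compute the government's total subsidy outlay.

Government cost = 4715

Pre-subsidy: 447.5 - 2.5P = -875 + 9P gives P* = 115, Q* = 160.
With the subsidy, sellers receive Ps = Pb + 23 for each unit, where Pb is the price buyers pay.
Supply in terms of Pb becomes Qs = -875 + 9(Pb + 23) = -668 + 9Pb. Setting this equal to demand: 447.5 - 2.5Pb = -668 + 9Pb, so Pb = 97.
Sellers receive Ps = 97 + 23 = 120; Q' = 447.5 − 2.5·97 = 205.
Government outlay = subsidy × quantity = 23 × 205 = 4715.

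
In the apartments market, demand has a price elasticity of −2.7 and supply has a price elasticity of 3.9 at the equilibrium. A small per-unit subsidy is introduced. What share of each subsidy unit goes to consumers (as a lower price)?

For a small subsidy around the equilibrium, the benefit split depends on the relative slopes, which at a point are proportional to the elasticities.
Buyer share = εs/(εs + |εd|) = 3.9/(3.9 + 2.7) = 13/22; seller share = |εd|/(εs + |εd|) = 9/22.

Consumer share = 13/22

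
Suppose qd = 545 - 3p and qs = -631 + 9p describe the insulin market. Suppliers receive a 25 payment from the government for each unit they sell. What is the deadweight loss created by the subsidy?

Deadweight loss = 703.125

Pre-subsidy: 545 - 3p = -631 + 9p gives p* = 98, q* = 251.
With the subsidy, sellers receive ps = pb + 25 for each unit, where pb is the price buyers pay.
Supply in terms of pb becomes qs = -631 + 9(pb + 25) = -406 + 9pb. Setting this equal to demand: 545 - 3pb = -406 + 9pb, so pb = 79.25.
Sellers receive ps = 79.25 + 25 = 104.25; q' = 545 − 3·79.25 = 307.25.
The subsidy expands output by 307.25 − 251 = 56.25 past the efficient level; on those units the gap between marginal cost and willingness to pay runs from 0 up to 25.
DWL = ½ × 25 × 56.25 = 703.125.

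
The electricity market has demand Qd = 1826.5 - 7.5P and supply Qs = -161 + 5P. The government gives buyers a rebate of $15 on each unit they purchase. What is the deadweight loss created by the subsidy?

Deadweight loss = $337.5

Pre-subsidy: 1826.5 - 7.5P = -161 + 5P gives P* = 159, Q* = 634.
With the rebate, buyers effectively pay Pb = Ps − 15, where Ps is the price sellers receive.
Demand in terms of Ps becomes Qd = 1826.5 − 7.5(Ps − 15) = 1939 - 7.5Ps. Setting this equal to supply: 1939 - 7.5Ps = -161 + 5Ps, so Ps = 168.
Buyers pay Pb = 168 − 15 = 153; Q' = -161 + 5·168 = 679.
The subsidy expands output by 679 − 634 = 45 past the efficient level; on those units the gap between marginal cost and willingness to pay runs from 0 up to 15.
DWL = ½ × 15 × 45 = 337.5.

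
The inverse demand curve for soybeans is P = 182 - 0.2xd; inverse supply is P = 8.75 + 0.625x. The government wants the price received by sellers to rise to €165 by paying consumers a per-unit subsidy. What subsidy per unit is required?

Required subsidy s = €33 per unit

At a seller price of 165, quantity supplied is -14 + 1.6·165 = 250.
Buyers absorb 250 only when they pay Pb = 182 − 0.2·250 = 132.
s = Ps − Pb = 165 − 132 = 33.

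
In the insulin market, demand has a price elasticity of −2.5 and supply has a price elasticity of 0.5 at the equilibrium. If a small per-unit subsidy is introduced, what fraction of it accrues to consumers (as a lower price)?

For a small subsidy around the equilibrium, the benefit split depends on the relative slopes, which at a point are proportional to the elasticities.
Buyer share = εs/(εs + |εd|) = 0.5/(0.5 + 2.5) = 1/6; seller share = |εd|/(εs + |εd|) = 5/6.

Consumer share = 1/6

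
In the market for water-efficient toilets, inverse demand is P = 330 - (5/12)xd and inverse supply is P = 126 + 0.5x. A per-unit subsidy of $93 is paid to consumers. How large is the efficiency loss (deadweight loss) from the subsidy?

Deadweight loss = 51894/11

Pre-subsidy: 330 - (5/12)x = 126 + 0.5x gives x* = 2448/11 and P* = 2610/11.
With the rebate, buyers effectively pay Pb = Ps − 93, where Ps is the price sellers receive.
On the curves, Pb = 330 - (5/12)x and Ps = 126 + 0.5x; the wedge Ps − Pb = 93 gives 126 + 0.5x − (330 - (5/12)x) = 93, so x' = 324.
Then Pb = 330 − (5/12)·324 = 195 and Ps = 126 + 0.5·324 = 288.
The subsidy expands output by 324 − 2448/11 = 1116/11 past the efficient level; on those units the gap between marginal cost and willingness to pay runs from 0 up to 93.
DWL = ½ × 93 × 1116/11 = 51894/11.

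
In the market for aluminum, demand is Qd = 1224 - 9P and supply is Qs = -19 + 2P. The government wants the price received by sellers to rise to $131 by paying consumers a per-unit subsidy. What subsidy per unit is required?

At a seller price of 131, quantity supplied is -19 + 2·131 = 243.
Buyers absorb 243 only when they pay Pb with 1224 − 9·Pb = 243, i.e. Pb = 109.
s = Ps − Pb = 131 − 109 = 22.

Required subsidy s = $22 per unit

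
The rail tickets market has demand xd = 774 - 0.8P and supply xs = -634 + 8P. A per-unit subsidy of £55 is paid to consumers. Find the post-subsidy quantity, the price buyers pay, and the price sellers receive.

Pre-subsidy: 774 - 0.8P = -634 + 8P gives P* = 160, x* = 646.
With the rebate, buyers effectively pay Pb = Ps − 55, where Ps is the price sellers receive.
Demand in terms of Ps becomes xd = 774 − 0.8(Ps − 55) = 818 - 0.8Ps. Setting this equal to supply: 818 - 0.8Ps = -634 + 8Ps, so Ps = 165.
Buyers pay Pb = 165 − 55 = 110; x' = -634 + 8·165 = 686.

x' = 686; buyers pay £110; sellers receive £165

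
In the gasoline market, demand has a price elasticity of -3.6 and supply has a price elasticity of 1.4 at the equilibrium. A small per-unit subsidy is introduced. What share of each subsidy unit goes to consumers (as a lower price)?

For a small subsidy around the equilibrium, the benefit split depends on the relative slopes, which at a point are proportional to the elasticities.
Buyer share = εs/(εs + |εd|) = 1.4/(1.4 + 3.6) = 0.28; seller share = |εd|/(εs + |εd|) = 0.72.

Consumer share = 0.28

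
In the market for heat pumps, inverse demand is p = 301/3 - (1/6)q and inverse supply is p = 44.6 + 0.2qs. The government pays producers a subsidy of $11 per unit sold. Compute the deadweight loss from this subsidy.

Pre-subsidy: 301/3 - (1/6)q = 44.6 + 0.2q gives q* = 152 and p* = 75.
With the subsidy, sellers receive ps = pb + 11 for each unit, where pb is the price buyers pay.
On the curves, pb = 301/3 - (1/6)q and ps = 44.6 + 0.2q; the wedge ps − pb = 11 gives 44.6 + 0.2q − (301/3 - (1/6)q) = 11, so q' = 182.
Then pb = 301/3 − (1/6)·182 = 70 and ps = 44.6 + 0.2·182 = 81.
The subsidy expands output by 182 − 152 = 30 past the efficient level; on those units the gap between marginal cost and willingness to pay runs from 0 up to 11.
DWL = ½ × 11 × 30 = 165.

Deadweight loss = $165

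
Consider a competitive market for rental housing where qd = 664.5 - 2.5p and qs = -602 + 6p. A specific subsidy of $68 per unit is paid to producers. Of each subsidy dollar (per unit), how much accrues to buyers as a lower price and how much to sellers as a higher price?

Buyers gain $48 per unit; sellers gain $20 per unit

Pre-subsidy: 664.5 - 2.5p = -602 + 6p gives p* = 149, q* = 292.
With the subsidy, sellers receive ps = pb + 68 for each unit, where pb is the price buyers pay.
Supply in terms of pb becomes qs = -602 + 6(pb + 68) = -194 + 6pb. Setting this equal to demand: 664.5 - 2.5pb = -194 + 6pb, so pb = 101.
Sellers receive ps = 101 + 68 = 169; q' = 664.5 − 2.5·101 = 412.
Buyers' price falls by p* − pb = 149 − 101 = 48; sellers' price rises by ps − p* = 169 − 149 = 20.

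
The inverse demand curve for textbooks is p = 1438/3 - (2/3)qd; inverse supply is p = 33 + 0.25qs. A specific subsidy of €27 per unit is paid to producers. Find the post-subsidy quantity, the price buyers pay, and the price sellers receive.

Pre-subsidy: 1438/3 - (2/3)q = 33 + 0.25q gives q* = 5356/11 and p* = 1702/11.
With the subsidy, sellers receive ps = pb + 27 for each unit, where pb is the price buyers pay.
On the curves, pb = 1438/3 - (2/3)q and ps = 33 + 0.25q; the wedge ps − pb = 27 gives 33 + 0.25q − (1438/3 - (2/3)q) = 27, so q' = 5680/11.
Then pb = 1438/3 − (2/3)·(5680/11) = 1486/11 and ps = 33 + 0.25·(5680/11) = 1783/11.

q' = 5680/11; buyers pay 1486/11; sellers receive 1783/11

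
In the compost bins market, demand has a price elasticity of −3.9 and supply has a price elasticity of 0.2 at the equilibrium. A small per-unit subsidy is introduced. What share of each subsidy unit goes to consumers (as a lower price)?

Consumer share = 2/41

For a small subsidy around the equilibrium, the benefit split depends on the relative slopes, which at a point are proportional to the elasticities.
Buyer share = εs/(εs + |εd|) = 0.2/(0.2 + 3.9) = 2/41; seller share = |εd|/(εs + |εd|) = 39/41.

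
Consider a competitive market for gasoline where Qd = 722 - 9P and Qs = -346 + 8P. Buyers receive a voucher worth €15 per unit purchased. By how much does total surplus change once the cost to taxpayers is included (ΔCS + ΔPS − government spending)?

Pre-subsidy: 722 - 9P = -346 + 8P gives P* = 1068/17, Q* = 2662/17.
With the rebate, buyers effectively pay Pb = Ps − 15, where Ps is the price sellers receive.
Demand in terms of Ps becomes Qd = 722 − 9(Ps − 15) = 857 - 9Ps. Setting this equal to supply: 857 - 9Ps = -346 + 8Ps, so Ps = 1203/17.
Buyers pay Pb = 1203/17 − 15 = 948/17; Q' = -346 + 8·(1203/17) = 3742/17.
ΔCS = ½(2662/17 + 3742/17)(1068/17 − 948/17) = 384240/289; ΔPS = ½(2662/17 + 3742/17)(1203/17 − 1068/17) = 432270/289.
Government spending = 15 × 3742/17 = 56130/17.
Net change = 384240/289 + 432270/289 − 56130/17 = -8100/17. The loss equals the DWL triangle ½·15·1080/17.

Net change in total surplus = -8100/17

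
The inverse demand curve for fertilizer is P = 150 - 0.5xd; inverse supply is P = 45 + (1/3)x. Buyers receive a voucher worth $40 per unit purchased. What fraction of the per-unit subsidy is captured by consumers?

Pre-subsidy: 150 - 0.5x = 45 + (1/3)x gives x* = 126 and P* = 87.
With the rebate, buyers effectively pay Pb = Ps − 40, where Ps is the price sellers receive.
On the curves, Pb = 150 - 0.5x and Ps = 45 + (1/3)x; the wedge Ps − Pb = 40 gives 45 + (1/3)x − (150 - 0.5x) = 40, so x' = 174.
Then Pb = 150 − 0.5·174 = 63 and Ps = 45 + (1/3)·174 = 103.
Buyers' price falls by P* − Pb = 87 − 63 = 24; sellers' price rises by Ps − P* = 103 − 87 = 16.
So consumers capture 24/40 = 0.6 of each unit of subsidy.

Consumer share = 0.6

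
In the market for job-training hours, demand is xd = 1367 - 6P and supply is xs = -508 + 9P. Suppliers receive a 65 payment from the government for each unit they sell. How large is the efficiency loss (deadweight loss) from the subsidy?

Deadweight loss = 7605

Pre-subsidy: 1367 - 6P = -508 + 9P gives P* = 125, x* = 617.
With the subsidy, sellers receive Ps = Pb + 65 for each unit, where Pb is the price buyers pay.
Supply in terms of Pb becomes xs = -508 + 9(Pb + 65) = 77 + 9Pb. Setting this equal to demand: 1367 - 6Pb = 77 + 9Pb, so Pb = 86.
Sellers receive Ps = 86 + 65 = 151; x' = 1367 − 6·86 = 851.
The subsidy expands output by 851 − 617 = 234 past the efficient level; on those units the gap between marginal cost and willingness to pay runs from 0 up to 65.
DWL = ½ × 65 × 234 = 7605.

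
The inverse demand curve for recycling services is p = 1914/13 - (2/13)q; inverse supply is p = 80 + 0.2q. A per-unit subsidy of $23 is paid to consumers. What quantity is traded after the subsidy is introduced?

q' = 255

Pre-subsidy: 1914/13 - (2/13)q = 80 + 0.2q gives q* = 190 and p* = 118.
With the rebate, buyers effectively pay pb = ps − 23, where ps is the price sellers receive.
On the curves, pb = 1914/13 - (2/13)q and ps = 80 + 0.2q; the wedge ps − pb = 23 gives 80 + 0.2q − (1914/13 - (2/13)q) = 23, so q' = 255.
Then pb = 1914/13 − (2/13)·255 = 108 and ps = 80 + 0.2·255 = 131.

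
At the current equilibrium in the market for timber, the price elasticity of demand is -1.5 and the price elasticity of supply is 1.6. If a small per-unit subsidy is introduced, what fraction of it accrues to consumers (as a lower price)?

Consumer share = 16/31

For a small subsidy around the equilibrium, the benefit split depends on the relative slopes, which at a point are proportional to the elasticities.
Buyer share = εs/(εs + |εd|) = 1.6/(1.6 + 1.5) = 16/31; seller share = |εd|/(εs + |εd|) = 15/31.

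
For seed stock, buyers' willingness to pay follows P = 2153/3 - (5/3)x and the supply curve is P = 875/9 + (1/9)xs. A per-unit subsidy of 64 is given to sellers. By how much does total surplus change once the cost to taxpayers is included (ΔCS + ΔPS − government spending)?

Pre-subsidy: 2153/3 - (5/3)x = 875/9 + (1/9)x gives x* = 349 and P* = 136.
With the subsidy, sellers receive Ps = Pb + 64 for each unit, where Pb is the price buyers pay.
On the curves, Pb = 2153/3 - (5/3)x and Ps = 875/9 + (1/9)x; the wedge Ps − Pb = 64 gives 875/9 + (1/9)x − (2153/3 - (5/3)x) = 64, so x' = 385.
Then Pb = 2153/3 − (5/3)·385 = 76 and Ps = 875/9 + (1/9)·385 = 140.
ΔCS = ½(349 + 385)(136 − 76) = 22020; ΔPS = ½(349 + 385)(140 − 136) = 1468.
Government spending = 64 × 385 = 24640.
Net change = 22020 + 1468 − 24640 = -1152. The loss equals the DWL triangle ½·64·36.

Net change in total surplus = -1152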